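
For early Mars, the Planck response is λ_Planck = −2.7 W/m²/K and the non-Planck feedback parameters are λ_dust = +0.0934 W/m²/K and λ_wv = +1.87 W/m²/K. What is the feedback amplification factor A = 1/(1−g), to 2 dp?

3.67

Convert to gains: g_dust = 0.0934/2.7 = 0.03459; g_wv = 1.87/2.7 = 0.6926.
Total gain g = 0.72719.
A = 1/(1 − 0.72719) = 3.67.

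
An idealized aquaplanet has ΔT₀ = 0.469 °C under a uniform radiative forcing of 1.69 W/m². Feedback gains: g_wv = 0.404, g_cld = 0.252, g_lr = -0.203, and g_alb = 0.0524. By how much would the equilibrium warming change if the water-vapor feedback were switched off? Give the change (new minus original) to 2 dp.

-0.43 °C

Original: g = 0.5054, ΔT = 0.469/(1−0.5054) = 0.9482 °C.
Without water-vapor: g' = 0.1014, ΔT' = 0.469/(1−0.1014) = 0.5219 °C.
Change = 0.5219 − 0.9482 = -0.43 °C.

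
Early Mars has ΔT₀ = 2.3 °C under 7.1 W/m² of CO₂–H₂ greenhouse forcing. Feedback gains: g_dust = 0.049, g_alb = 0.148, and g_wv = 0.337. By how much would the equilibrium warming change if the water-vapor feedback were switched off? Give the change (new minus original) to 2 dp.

-2.07 °C

Original: g = 0.534, ΔT = 2.3/(1−0.534) = 4.9356 °C.
Without water-vapor: g' = 0.197, ΔT' = 2.3/(1−0.197) = 2.8643 °C.
Change = 2.8643 − 4.9356 = -2.07 °C.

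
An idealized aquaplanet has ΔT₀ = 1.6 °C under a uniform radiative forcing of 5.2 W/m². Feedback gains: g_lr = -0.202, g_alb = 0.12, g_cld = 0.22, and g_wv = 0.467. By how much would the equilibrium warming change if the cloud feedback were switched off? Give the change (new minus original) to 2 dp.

Original: g = 0.605, ΔT = 1.6/(1−0.605) = 4.0506 °C.
Without cloud: g' = 0.385, ΔT' = 1.6/(1−0.385) = 2.6016 °C.
Change = 2.6016 − 4.0506 = -1.45 °C.

-1.45 °C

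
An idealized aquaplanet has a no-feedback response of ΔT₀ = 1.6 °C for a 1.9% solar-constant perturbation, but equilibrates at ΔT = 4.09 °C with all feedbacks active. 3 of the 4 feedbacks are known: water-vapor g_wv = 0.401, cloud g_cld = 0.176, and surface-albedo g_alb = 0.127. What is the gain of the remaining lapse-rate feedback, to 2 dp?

Amplification A = ΔT/ΔT₀ = 4.09/1.6 = 2.556.
Total gain g = 1 − 1/A = 1 − 1/2.556 = 0.6088.
Known gains sum to 0.401 + 0.176 + 0.127 = 0.704.
g_lr = 0.6088 − 0.704 = -0.10.

-0.10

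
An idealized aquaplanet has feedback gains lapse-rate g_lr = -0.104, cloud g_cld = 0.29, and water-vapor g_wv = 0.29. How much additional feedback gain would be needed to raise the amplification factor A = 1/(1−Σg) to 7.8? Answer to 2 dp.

0.40

Current total gain = 0.476.
Target gain for A = 7.8: g* = 1 − 1/7.8 = 0.8718.
Additional gain needed = 0.8718 − 0.476 = 0.40.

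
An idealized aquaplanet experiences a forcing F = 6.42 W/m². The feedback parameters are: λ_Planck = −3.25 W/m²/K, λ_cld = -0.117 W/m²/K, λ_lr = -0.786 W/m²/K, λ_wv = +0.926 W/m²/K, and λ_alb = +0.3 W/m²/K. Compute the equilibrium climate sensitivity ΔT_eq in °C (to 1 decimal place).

2.2 °C

Net feedback parameter λ = (−3.25) + (-0.117) + (-0.786) + (+0.926) + (+0.3) = -2.927 W/m²/K.
ΔT = −F/λ = −6.42/(-2.927) = 2.2 °C.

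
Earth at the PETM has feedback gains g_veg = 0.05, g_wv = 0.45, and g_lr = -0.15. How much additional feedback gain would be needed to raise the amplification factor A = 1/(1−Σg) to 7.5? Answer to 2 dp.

Current total gain = 0.35.
Target gain for A = 7.5: g* = 1 − 1/7.5 = 0.8667.
Additional gain needed = 0.8667 − 0.35 = 0.52.

0.52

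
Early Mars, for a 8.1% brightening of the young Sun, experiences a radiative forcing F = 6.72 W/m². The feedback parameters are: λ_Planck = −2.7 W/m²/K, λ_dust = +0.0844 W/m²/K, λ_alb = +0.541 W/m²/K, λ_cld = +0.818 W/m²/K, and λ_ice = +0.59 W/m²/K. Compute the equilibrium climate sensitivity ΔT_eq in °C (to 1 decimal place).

10.1 °C

Net feedback parameter λ = (−2.7) + (+0.0844) + (+0.541) + (+0.818) + (+0.59) = -0.6666 W/m²/K.
ΔT = −F/λ = −6.72/(-0.6666) = 10.1 °C.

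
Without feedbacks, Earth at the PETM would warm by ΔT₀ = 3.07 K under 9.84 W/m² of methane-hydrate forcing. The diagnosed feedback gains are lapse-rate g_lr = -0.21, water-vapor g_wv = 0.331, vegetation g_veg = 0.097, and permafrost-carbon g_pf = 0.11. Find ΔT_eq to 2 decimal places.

4.57 K

Total gain g = -0.21 + 0.331 + 0.097 + 0.11 = 0.328.
Amplification A = 1/(1 − 0.328) = 1.488.
ΔT = 3.07 × 1.488 = 4.57 K.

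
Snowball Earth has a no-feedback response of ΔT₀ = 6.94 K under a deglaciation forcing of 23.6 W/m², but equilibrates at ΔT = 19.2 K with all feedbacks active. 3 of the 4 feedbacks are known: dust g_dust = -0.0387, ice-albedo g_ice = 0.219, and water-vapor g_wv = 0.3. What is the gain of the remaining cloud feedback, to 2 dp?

0.16

Amplification A = ΔT/ΔT₀ = 19.2/6.94 = 2.767.
Total gain g = 1 − 1/A = 1 − 1/2.767 = 0.6386.
Known gains sum to -0.0387 + 0.219 + 0.3 = 0.4803.
g_cld = 0.6386 − 0.4803 = 0.16.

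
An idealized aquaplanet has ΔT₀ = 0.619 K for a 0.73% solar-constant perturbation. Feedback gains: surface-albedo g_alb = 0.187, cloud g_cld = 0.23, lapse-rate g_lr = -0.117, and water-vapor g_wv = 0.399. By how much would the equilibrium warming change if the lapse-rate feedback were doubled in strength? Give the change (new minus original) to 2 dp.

Original: g = 0.699, ΔT = 0.619/(1−0.699) = 2.0565 K.
With doubled lapse-rate: g' = 0.582, ΔT' = 0.619/(1−0.582) = 1.4809 K.
Change = 1.4809 − 2.0565 = -0.58 K.

-0.58 K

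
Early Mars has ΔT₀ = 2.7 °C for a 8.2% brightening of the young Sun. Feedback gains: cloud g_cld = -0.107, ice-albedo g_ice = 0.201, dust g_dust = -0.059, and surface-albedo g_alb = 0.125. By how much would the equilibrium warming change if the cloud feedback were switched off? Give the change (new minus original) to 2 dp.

Original: g = 0.16, ΔT = 2.7/(1−0.16) = 3.2143 °C.
Without cloud: g' = 0.267, ΔT' = 2.7/(1−0.267) = 3.6835 °C.
Change = 3.6835 − 3.2143 = 0.47 °C.

0.47 °C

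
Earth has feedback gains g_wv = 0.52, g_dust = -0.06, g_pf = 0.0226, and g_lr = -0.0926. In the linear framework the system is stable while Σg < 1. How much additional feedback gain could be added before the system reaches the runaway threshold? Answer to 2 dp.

Current total gain = 0.52 − 0.06 + 0.0226 − 0.0926 = 0.39.
Margin to runaway = 1 − 0.39 = 0.61.

0.61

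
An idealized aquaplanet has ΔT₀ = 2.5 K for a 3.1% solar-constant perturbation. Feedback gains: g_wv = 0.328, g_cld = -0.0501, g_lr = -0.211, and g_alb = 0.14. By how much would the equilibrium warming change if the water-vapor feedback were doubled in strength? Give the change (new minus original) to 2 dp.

Original: g = 0.2069, ΔT = 2.5/(1−0.2069) = 3.1522 K.
With doubled water-vapor: g' = 0.5349, ΔT' = 2.5/(1−0.5349) = 5.3752 K.
Change = 5.3752 − 3.1522 = 2.22 K.

2.22 K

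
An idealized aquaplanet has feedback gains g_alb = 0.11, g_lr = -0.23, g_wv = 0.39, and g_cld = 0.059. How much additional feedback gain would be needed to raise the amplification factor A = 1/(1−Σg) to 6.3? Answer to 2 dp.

Current total gain = 0.329.
Target gain for A = 6.3: g* = 1 − 1/6.3 = 0.8413.
Additional gain needed = 0.8413 − 0.329 = 0.51.

0.51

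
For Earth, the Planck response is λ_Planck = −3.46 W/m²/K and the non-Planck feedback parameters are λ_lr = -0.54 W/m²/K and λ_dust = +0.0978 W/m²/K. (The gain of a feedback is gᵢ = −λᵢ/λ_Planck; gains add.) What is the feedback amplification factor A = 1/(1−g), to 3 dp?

0.887

Convert to gains: g_lr = -0.54/3.46 = -0.1561; g_dust = 0.0978/3.46 = 0.02827.
Total gain g = -0.12783.
A = 1/(1 + 0.12783) = 0.887.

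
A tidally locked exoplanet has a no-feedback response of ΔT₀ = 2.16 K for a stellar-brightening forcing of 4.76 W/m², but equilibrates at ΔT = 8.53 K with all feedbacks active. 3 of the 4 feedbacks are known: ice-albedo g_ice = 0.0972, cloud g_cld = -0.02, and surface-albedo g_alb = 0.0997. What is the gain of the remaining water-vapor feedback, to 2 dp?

0.57

Amplification A = ΔT/ΔT₀ = 8.53/2.16 = 3.949.
Total gain g = 1 − 1/A = 1 − 1/3.949 = 0.7468.
Known gains sum to 0.0972 − 0.02 + 0.0997 = 0.1769.
g_wv = 0.7468 − 0.1769 = 0.57.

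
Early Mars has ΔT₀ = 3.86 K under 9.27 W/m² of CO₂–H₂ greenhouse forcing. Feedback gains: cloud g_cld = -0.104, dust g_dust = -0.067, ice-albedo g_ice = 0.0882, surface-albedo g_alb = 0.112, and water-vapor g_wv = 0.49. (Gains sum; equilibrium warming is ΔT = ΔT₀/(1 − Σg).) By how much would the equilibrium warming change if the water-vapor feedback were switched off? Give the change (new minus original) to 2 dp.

Original: g = 0.5192, ΔT = 3.86/(1−0.5192) = 8.0283 K.
Without water-vapor: g' = 0.0292, ΔT' = 3.86/(1−0.0292) = 3.9761 K.
Change = 3.9761 − 8.0283 = -4.05 K.

-4.05 K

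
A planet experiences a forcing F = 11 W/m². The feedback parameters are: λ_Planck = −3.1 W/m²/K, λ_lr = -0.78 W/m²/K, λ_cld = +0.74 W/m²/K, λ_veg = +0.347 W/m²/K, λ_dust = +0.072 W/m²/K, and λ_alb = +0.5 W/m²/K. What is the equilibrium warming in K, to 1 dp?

Net feedback parameter λ = (−3.1) + (-0.78) + (+0.74) + (+0.347) + (+0.072) + (+0.5) = -2.221 W/m²/K.
ΔT = −F/λ = −11/(-2.221) = 5.0 K.

5.0 K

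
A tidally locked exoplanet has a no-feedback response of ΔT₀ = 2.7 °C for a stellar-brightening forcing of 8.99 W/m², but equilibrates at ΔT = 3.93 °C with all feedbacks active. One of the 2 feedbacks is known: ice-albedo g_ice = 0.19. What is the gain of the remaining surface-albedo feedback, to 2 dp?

Amplification A = ΔT/ΔT₀ = 3.93/2.7 = 1.456.
Total gain g = 1 − 1/A = 1 − 1/1.456 = 0.3132.
The known gain is 0.19.
g_alb = 0.3132 − 0.19 = 0.12.

0.12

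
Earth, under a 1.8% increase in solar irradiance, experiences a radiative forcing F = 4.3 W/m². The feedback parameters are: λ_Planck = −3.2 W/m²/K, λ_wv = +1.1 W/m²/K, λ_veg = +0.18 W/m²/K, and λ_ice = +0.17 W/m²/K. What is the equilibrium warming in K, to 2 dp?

2.46 K

Net feedback parameter λ = (−3.2) + (+1.1) + (+0.18) + (+0.17) = -1.75 W/m²/K.
ΔT = −F/λ = −4.3/(-1.75) = 2.46 K.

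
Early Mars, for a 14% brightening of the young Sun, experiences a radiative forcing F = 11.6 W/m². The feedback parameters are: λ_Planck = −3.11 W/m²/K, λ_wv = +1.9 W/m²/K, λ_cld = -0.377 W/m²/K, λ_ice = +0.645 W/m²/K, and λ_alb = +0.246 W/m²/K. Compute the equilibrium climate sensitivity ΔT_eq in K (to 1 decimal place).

Net feedback parameter λ = (−3.11) + (+1.9) + (-0.377) + (+0.645) + (+0.246) = -0.696 W/m²/K.
ΔT = −F/λ = −11.6/(-0.696) = 16.7 K.

16.7 K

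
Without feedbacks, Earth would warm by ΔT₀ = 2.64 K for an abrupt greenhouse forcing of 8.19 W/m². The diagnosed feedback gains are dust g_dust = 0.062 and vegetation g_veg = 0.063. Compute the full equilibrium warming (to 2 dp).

3.02 K

Total gain g = 0.062 + 0.063 = 0.125.
Amplification A = 1/(1 − 0.125) = 1.143.
ΔT = 2.64 × 1.143 = 3.02 K.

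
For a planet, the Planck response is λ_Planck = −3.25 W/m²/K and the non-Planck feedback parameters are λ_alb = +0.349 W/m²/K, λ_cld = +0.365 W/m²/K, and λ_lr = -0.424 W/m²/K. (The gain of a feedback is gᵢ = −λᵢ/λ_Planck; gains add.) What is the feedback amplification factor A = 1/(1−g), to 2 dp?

1.10

Convert to gains: g_alb = 0.349/3.25 = 0.1074; g_cld = 0.365/3.25 = 0.1123; g_lr = -0.424/3.25 = -0.1305.
Total gain g = 0.0892.
A = 1/(1 − 0.0892) = 1.10.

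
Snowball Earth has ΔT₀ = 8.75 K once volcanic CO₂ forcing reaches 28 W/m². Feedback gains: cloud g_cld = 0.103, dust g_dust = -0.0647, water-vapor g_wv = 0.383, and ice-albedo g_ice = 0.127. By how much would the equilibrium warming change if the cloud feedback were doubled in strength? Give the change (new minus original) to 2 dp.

Original: g = 0.5483, ΔT = 8.75/(1−0.5483) = 19.3713 K.
With doubled cloud: g' = 0.6513, ΔT' = 8.75/(1−0.6513) = 25.0932 K.
Change = 25.0932 − 19.3713 = 5.72 K.

5.72 K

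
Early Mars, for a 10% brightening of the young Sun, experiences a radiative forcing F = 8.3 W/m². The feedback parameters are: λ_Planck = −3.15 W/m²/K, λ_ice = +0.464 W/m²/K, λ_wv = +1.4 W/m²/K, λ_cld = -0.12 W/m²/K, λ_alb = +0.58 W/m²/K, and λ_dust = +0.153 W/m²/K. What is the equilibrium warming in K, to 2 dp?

12.33 K

Net feedback parameter λ = (−3.15) + (+0.464) + (+1.4) + (-0.12) + (+0.58) + (+0.153) = -0.673 W/m²/K.
ΔT = −F/λ = −8.3/(-0.673) = 12.33 K.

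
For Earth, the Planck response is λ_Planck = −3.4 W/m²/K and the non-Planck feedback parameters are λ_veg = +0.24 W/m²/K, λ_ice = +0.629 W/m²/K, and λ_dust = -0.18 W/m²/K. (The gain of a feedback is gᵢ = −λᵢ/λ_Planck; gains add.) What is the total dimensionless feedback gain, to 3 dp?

0.203

Convert to gains: g_veg = 0.24/3.4 = 0.07059; g_ice = 0.629/3.4 = 0.185; g_dust = -0.18/3.4 = -0.05294.
Total gain g = 0.20265.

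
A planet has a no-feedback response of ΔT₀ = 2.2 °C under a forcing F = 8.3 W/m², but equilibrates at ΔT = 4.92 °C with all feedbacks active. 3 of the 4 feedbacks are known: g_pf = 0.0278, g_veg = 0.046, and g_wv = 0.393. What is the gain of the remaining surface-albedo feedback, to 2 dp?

0.09

Amplification A = ΔT/ΔT₀ = 4.92/2.2 = 2.236.
Total gain g = 1 − 1/A = 1 − 1/2.236 = 0.5528.
Known gains sum to 0.0278 + 0.046 + 0.393 = 0.4668.
g_alb = 0.5528 − 0.4668 = 0.09.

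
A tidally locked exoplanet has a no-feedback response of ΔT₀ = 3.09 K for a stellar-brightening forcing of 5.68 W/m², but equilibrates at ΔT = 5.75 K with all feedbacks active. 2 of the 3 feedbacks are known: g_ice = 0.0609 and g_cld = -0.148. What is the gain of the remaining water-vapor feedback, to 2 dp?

Amplification A = ΔT/ΔT₀ = 5.75/3.09 = 1.861.
Total gain g = 1 − 1/A = 1 − 1/1.861 = 0.4627.
Known gains sum to 0.0609 − 0.148 = -0.0871.
g_wv = 0.4627 + 0.0871 = 0.55.

0.55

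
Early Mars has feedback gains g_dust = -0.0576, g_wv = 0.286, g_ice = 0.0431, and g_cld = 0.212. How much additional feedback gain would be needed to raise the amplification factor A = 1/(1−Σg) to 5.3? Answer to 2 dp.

0.33

Current total gain = 0.4835.
Target gain for A = 5.3: g* = 1 − 1/5.3 = 0.8113.
Additional gain needed = 0.8113 − 0.4835 = 0.33.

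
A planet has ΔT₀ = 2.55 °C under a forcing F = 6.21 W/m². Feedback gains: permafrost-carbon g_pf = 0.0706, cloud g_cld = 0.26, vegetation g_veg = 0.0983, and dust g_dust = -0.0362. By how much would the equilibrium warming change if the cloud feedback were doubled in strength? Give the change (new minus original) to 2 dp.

Original: g = 0.3927, ΔT = 2.55/(1−0.3927) = 4.1989 °C.
With doubled cloud: g' = 0.6527, ΔT' = 2.55/(1−0.6527) = 7.3424 °C.
Change = 7.3424 − 4.1989 = 3.14 °C.

3.14 °C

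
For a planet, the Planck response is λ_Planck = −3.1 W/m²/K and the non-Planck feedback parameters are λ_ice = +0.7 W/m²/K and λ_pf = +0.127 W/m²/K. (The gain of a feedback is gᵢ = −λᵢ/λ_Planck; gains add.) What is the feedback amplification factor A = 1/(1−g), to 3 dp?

1.364

Convert to gains: g_ice = 0.7/3.1 = 0.2258; g_pf = 0.127/3.1 = 0.04097.
Total gain g = 0.26677.
A = 1/(1 − 0.26677) = 1.364.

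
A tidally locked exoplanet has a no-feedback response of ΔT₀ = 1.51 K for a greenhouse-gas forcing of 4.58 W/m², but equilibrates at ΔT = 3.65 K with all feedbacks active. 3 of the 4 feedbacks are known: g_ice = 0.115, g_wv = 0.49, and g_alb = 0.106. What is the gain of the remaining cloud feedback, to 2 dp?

-0.12

Amplification A = ΔT/ΔT₀ = 3.65/1.51 = 2.417.
Total gain g = 1 − 1/A = 1 − 1/2.417 = 0.5863.
Known gains sum to 0.115 + 0.49 + 0.106 = 0.711.
g_cld = 0.5863 − 0.711 = -0.12.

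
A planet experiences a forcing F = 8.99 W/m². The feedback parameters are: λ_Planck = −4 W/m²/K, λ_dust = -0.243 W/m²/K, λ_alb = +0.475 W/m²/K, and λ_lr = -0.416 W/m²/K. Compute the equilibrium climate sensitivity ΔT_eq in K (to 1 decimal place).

2.1 K

Net feedback parameter λ = (−4) + (-0.243) + (+0.475) + (-0.416) = -4.184 W/m²/K.
ΔT = −F/λ = −8.99/(-4.184) = 2.1 K.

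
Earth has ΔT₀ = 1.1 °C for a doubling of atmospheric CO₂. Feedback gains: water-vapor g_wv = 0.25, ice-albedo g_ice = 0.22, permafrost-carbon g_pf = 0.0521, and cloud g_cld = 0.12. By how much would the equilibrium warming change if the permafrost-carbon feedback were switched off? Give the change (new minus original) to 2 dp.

Original: g = 0.6421, ΔT = 1.1/(1−0.6421) = 3.0735 °C.
Without permafrost-carbon: g' = 0.59, ΔT' = 1.1/(1−0.59) = 2.6829 °C.
Change = 2.6829 − 3.0735 = -0.39 °C.

-0.39 °C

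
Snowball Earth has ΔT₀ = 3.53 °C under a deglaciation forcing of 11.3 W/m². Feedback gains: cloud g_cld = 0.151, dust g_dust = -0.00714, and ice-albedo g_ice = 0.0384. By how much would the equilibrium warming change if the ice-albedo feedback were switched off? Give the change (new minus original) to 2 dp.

Original: g = 0.18226, ΔT = 3.53/(1−0.18226) = 4.3168 °C.
Without ice-albedo: g' = 0.14386, ΔT' = 3.53/(1−0.14386) = 4.1232 °C.
Change = 4.1232 − 4.3168 = -0.19 °C.

-0.19 °C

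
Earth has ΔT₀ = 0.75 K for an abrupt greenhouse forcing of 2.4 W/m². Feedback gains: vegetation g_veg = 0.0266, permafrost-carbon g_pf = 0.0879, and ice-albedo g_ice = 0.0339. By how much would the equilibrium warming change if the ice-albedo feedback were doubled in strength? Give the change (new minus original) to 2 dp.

Original: g = 0.1484, ΔT = 0.75/(1−0.1484) = 0.8807 K.
With doubled ice-albedo: g' = 0.1823, ΔT' = 0.75/(1−0.1823) = 0.9172 K.
Change = 0.9172 − 0.8807 = 0.04 K.

0.04 K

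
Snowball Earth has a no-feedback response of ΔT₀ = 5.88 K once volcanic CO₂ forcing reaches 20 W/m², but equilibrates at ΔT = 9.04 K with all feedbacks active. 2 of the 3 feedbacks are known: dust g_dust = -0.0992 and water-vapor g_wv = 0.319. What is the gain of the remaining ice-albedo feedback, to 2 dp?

Amplification A = ΔT/ΔT₀ = 9.04/5.88 = 1.537.
Total gain g = 1 − 1/A = 1 − 1/1.537 = 0.3494.
Known gains sum to -0.0992 + 0.319 = 0.2198.
g_ice = 0.3494 − 0.2198 = 0.13.

0.13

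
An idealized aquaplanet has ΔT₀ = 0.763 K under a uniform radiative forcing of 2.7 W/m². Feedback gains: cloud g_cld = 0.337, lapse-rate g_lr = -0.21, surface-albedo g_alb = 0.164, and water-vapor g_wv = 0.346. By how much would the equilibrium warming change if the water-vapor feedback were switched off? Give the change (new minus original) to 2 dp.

-1.03 K

Original: g = 0.637, ΔT = 0.763/(1−0.637) = 2.1019 K.
Without water-vapor: g' = 0.291, ΔT' = 0.763/(1−0.291) = 1.0762 K.
Change = 1.0762 − 2.1019 = -1.03 K.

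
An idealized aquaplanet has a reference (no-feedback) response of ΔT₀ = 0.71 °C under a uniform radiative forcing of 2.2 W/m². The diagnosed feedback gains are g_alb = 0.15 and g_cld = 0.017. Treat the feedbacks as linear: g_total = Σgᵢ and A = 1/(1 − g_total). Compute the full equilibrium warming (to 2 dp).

Total gain g = 0.15 + 0.017 = 0.167.
Amplification A = 1/(1 − 0.167) = 1.2.
ΔT = 0.71 × 1.2 = 0.85 °C.

0.85 °C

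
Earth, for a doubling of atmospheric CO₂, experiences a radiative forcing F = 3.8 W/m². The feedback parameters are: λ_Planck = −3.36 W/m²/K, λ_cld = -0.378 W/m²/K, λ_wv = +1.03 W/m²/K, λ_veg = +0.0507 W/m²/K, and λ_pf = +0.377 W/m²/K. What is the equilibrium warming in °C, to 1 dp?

1.7 °C

Net feedback parameter λ = (−3.36) + (-0.378) + (+1.03) + (+0.0507) + (+0.377) = -2.2803 W/m²/K.
ΔT = −F/λ = −3.8/(-2.2803) = 1.7 °C.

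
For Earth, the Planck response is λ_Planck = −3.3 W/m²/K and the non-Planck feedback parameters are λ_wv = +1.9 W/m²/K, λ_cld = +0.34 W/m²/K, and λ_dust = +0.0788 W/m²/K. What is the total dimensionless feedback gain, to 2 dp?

Convert to gains: g_wv = 1.9/3.3 = 0.5758; g_cld = 0.34/3.3 = 0.103; g_dust = 0.0788/3.3 = 0.02388.
Total gain g = 0.70268.

0.70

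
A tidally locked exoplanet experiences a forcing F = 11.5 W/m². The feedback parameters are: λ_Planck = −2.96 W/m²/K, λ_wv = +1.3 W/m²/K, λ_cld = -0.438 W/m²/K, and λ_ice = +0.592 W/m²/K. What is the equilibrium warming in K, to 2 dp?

Net feedback parameter λ = (−2.96) + (+1.3) + (-0.438) + (+0.592) = -1.506 W/m²/K.
ΔT = −F/λ = −11.5/(-1.506) = 7.64 K.

7.64 K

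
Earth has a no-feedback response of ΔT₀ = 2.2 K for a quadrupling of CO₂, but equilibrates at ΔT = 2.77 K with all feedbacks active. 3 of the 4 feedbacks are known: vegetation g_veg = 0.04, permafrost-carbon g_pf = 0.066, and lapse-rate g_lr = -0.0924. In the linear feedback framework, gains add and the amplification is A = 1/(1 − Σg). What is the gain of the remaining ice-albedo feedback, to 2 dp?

Amplification A = ΔT/ΔT₀ = 2.77/2.2 = 1.259.
Total gain g = 1 − 1/A = 1 − 1/1.259 = 0.2057.
Known gains sum to 0.04 + 0.066 − 0.0924 = 0.0136.
g_ice = 0.2057 − 0.0136 = 0.19.

0.19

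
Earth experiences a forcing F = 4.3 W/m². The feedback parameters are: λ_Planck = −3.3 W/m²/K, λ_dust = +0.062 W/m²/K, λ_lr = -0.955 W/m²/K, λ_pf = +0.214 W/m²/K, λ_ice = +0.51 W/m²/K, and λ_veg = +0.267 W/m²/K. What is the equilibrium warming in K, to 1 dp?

Net feedback parameter λ = (−3.3) + (+0.062) + (-0.955) + (+0.214) + (+0.51) + (+0.267) = -3.202 W/m²/K.
ΔT = −F/λ = −4.3/(-3.202) = 1.3 K.

1.3 K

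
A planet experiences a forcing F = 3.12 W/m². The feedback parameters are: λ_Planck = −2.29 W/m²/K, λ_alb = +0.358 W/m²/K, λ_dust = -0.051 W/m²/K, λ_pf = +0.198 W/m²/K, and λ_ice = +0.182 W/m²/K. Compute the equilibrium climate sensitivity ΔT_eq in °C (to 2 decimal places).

Net feedback parameter λ = (−2.29) + (+0.358) + (-0.051) + (+0.198) + (+0.182) = -1.603 W/m²/K.
ΔT = −F/λ = −3.12/(-1.603) = 1.95 °C.

1.95 °C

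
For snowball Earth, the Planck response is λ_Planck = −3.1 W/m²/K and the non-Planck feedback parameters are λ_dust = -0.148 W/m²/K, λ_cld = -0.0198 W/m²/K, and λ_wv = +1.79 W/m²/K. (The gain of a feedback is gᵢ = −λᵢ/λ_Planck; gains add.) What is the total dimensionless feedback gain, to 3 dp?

Convert to gains: g_dust = -0.148/3.1 = -0.04774; g_cld = -0.0198/3.1 = -0.006387; g_wv = 1.79/3.1 = 0.5774.
Total gain g = 0.523273.

0.523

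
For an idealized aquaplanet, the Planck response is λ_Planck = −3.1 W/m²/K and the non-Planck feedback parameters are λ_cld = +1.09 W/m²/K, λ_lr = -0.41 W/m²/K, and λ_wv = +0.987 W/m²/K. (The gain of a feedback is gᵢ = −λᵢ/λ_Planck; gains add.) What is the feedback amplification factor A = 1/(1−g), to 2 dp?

2.16

Convert to gains: g_cld = 1.09/3.1 = 0.3516; g_lr = -0.41/3.1 = -0.1323; g_wv = 0.987/3.1 = 0.3184.
Total gain g = 0.5377.
A = 1/(1 − 0.5377) = 2.16.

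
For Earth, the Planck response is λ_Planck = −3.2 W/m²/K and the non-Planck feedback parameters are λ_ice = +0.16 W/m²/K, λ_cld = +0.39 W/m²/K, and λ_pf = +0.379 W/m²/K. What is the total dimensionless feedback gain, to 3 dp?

Convert to gains: g_ice = 0.16/3.2 = 0.05; g_cld = 0.39/3.2 = 0.1219; g_pf = 0.379/3.2 = 0.1184.
Total gain g = 0.2903.

0.290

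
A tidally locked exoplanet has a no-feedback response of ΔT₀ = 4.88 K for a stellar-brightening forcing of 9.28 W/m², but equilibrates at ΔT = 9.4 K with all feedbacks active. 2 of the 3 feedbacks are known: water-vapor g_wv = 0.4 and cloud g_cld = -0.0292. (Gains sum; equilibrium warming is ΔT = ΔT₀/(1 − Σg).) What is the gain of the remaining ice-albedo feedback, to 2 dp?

Amplification A = ΔT/ΔT₀ = 9.4/4.88 = 1.926.
Total gain g = 1 − 1/A = 1 − 1/1.926 = 0.4808.
Known gains sum to 0.4 − 0.0292 = 0.3708.
g_ice = 0.4808 − 0.3708 = 0.11.

0.11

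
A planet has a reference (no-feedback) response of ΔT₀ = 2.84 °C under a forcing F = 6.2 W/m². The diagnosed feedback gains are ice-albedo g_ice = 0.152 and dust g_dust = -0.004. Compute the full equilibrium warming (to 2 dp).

Total gain g = 0.152 − 0.004 = 0.148.
Amplification A = 1/(1 − 0.148) = 1.174.
ΔT = 2.84 × 1.174 = 3.33 °C.

3.33 °C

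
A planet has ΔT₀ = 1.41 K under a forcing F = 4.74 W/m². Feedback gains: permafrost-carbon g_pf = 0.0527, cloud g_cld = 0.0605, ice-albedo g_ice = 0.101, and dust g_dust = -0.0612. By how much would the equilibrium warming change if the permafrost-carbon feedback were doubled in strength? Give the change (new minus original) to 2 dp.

Original: g = 0.153, ΔT = 1.41/(1−0.153) = 1.6647 K.
With doubled permafrost-carbon: g' = 0.2057, ΔT' = 1.41/(1−0.2057) = 1.7751 K.
Change = 1.7751 − 1.6647 = 0.11 K.

0.11 K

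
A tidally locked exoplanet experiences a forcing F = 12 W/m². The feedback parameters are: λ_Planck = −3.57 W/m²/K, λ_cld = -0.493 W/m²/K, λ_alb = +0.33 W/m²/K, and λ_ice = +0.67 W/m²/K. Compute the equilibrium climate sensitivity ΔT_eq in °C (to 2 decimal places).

Net feedback parameter λ = (−3.57) + (-0.493) + (+0.33) + (+0.67) = -3.063 W/m²/K.
ΔT = −F/λ = −12/(-3.063) = 3.92 °C.

3.92 °C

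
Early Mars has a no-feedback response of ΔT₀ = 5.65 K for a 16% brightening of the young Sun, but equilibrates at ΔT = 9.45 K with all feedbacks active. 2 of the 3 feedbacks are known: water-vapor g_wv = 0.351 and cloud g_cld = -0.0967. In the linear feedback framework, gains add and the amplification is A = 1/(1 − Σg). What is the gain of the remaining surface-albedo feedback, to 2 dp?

Amplification A = ΔT/ΔT₀ = 9.45/5.65 = 1.673.
Total gain g = 1 − 1/A = 1 − 1/1.673 = 0.4023.
Known gains sum to 0.351 − 0.0967 = 0.2543.
g_alb = 0.4023 − 0.2543 = 0.15.

0.15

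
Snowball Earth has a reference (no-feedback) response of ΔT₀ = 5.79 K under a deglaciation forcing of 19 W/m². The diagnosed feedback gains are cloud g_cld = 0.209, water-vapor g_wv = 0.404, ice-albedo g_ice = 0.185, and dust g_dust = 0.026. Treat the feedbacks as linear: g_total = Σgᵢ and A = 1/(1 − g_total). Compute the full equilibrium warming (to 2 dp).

Total gain g = 0.209 + 0.404 + 0.185 + 0.026 = 0.824.
Amplification A = 1/(1 − 0.824) = 5.682.
ΔT = 5.79 × 5.682 = 32.90 K.

32.90 K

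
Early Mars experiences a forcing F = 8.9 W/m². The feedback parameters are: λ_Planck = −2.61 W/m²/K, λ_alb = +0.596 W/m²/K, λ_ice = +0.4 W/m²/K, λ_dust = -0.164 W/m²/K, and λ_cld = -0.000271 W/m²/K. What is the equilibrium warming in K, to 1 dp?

5.0 K

Net feedback parameter λ = (−2.61) + (+0.596) + (+0.4) + (-0.164) + (-0.000271) = -1.778271 W/m²/K.
ΔT = −F/λ = −8.9/(-1.778271) = 5.0 K.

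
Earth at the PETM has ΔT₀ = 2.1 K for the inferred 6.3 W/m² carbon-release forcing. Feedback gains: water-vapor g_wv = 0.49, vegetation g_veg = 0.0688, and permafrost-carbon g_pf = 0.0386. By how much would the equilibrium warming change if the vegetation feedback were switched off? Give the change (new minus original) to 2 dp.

-0.76 K

Original: g = 0.5974, ΔT = 2.1/(1−0.5974) = 5.2161 K.
Without vegetation: g' = 0.5286, ΔT' = 2.1/(1−0.5286) = 4.4548 K.
Change = 4.4548 − 5.2161 = -0.76 K.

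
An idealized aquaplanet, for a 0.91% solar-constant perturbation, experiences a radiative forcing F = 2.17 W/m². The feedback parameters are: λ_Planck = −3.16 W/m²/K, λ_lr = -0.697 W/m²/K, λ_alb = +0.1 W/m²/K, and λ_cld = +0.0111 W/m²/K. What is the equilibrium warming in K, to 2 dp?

Net feedback parameter λ = (−3.16) + (-0.697) + (+0.1) + (+0.0111) = -3.7459 W/m²/K.
ΔT = −F/λ = −2.17/(-3.7459) = 0.58 K.

0.58 K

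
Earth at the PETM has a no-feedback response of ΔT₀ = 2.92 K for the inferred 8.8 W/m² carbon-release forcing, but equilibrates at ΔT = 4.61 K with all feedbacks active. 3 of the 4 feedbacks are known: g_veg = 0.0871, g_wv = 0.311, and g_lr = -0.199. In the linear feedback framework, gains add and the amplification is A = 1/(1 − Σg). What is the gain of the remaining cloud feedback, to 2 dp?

Amplification A = ΔT/ΔT₀ = 4.61/2.92 = 1.579.
Total gain g = 1 − 1/A = 1 − 1/1.579 = 0.3667.
Known gains sum to 0.0871 + 0.311 − 0.199 = 0.1991.
g_cld = 0.3667 − 0.1991 = 0.17.

0.17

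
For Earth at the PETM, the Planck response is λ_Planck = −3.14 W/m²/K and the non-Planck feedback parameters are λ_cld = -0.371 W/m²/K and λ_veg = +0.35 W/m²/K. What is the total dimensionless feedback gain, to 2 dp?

Convert to gains: g_cld = -0.371/3.14 = -0.1182; g_veg = 0.35/3.14 = 0.1115.
Total gain g = -0.0067.

-0.01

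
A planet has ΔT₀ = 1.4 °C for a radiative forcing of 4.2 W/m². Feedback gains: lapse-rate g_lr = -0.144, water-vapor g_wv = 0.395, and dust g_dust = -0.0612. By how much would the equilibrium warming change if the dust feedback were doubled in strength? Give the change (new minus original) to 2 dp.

-0.12 °C

Original: g = 0.1898, ΔT = 1.4/(1−0.1898) = 1.7280 °C.
With doubled dust: g' = 0.1286, ΔT' = 1.4/(1−0.1286) = 1.6066 °C.
Change = 1.6066 − 1.7280 = -0.12 °C.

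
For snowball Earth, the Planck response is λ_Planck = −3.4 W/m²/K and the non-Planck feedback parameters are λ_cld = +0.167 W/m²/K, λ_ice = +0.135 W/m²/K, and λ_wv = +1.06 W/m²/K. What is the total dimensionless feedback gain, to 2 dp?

0.40

Convert to gains: g_cld = 0.167/3.4 = 0.04912; g_ice = 0.135/3.4 = 0.03971; g_wv = 1.06/3.4 = 0.3118.
Total gain g = 0.40063.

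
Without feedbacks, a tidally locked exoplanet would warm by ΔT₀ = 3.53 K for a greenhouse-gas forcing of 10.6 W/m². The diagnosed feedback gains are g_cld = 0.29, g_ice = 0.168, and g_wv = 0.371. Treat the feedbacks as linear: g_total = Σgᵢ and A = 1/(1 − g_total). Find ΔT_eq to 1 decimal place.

Total gain g = 0.29 + 0.168 + 0.371 = 0.829.
Amplification A = 1/(1 − 0.829) = 5.848.
ΔT = 3.53 × 5.848 = 20.6 K.

20.6 K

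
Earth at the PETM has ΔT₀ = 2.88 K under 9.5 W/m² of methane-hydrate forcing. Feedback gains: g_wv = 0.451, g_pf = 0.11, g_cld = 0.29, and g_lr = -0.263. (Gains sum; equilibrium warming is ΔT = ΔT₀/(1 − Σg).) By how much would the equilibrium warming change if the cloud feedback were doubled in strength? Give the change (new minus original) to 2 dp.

16.62 K

Original: g = 0.588, ΔT = 2.88/(1−0.588) = 6.9903 K.
With doubled cloud: g' = 0.878, ΔT' = 2.88/(1−0.878) = 23.6066 K.
Change = 23.6066 − 6.9903 = 16.62 K.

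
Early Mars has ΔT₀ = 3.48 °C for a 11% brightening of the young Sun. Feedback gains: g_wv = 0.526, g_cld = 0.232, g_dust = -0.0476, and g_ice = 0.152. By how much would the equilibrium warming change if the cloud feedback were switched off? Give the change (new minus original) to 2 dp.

-15.88 °C

Original: g = 0.8624, ΔT = 3.48/(1−0.8624) = 25.2907 °C.
Without cloud: g' = 0.6304, ΔT' = 3.48/(1−0.6304) = 9.4156 °C.
Change = 9.4156 − 25.2907 = -15.88 °C.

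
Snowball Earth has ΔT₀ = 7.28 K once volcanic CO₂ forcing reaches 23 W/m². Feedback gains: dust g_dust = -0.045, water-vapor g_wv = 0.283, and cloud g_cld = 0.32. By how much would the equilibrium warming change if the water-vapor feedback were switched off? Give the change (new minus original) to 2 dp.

Original: g = 0.558, ΔT = 7.28/(1−0.558) = 16.4706 K.
Without water-vapor: g' = 0.275, ΔT' = 7.28/(1−0.275) = 10.0414 K.
Change = 10.0414 − 16.4706 = -6.43 K.

-6.43 K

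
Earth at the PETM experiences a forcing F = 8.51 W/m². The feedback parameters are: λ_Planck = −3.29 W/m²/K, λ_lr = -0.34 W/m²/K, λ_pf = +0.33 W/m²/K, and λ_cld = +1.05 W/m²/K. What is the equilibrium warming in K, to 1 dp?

3.8 K

Net feedback parameter λ = (−3.29) + (-0.34) + (+0.33) + (+1.05) = -2.25 W/m²/K.
ΔT = −F/λ = −8.51/(-2.25) = 3.8 K.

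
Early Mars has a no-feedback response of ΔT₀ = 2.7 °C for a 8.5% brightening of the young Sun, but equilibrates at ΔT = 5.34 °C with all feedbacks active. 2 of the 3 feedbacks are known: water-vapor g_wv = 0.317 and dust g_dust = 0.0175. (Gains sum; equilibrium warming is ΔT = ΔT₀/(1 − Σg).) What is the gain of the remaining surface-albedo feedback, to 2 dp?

0.16

Amplification A = ΔT/ΔT₀ = 5.34/2.7 = 1.978.
Total gain g = 1 − 1/A = 1 − 1/1.978 = 0.4944.
Known gains sum to 0.317 + 0.0175 = 0.3345.
g_alb = 0.4944 − 0.3345 = 0.16.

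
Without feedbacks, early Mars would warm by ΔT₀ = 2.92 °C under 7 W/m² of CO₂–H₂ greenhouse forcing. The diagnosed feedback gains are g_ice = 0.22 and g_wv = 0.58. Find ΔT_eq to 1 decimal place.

Total gain g = 0.22 + 0.58 = 0.8.
Amplification A = 1/(1 − 0.8) = 5.
ΔT = 2.92 × 5 = 14.6 °C.

14.6 °C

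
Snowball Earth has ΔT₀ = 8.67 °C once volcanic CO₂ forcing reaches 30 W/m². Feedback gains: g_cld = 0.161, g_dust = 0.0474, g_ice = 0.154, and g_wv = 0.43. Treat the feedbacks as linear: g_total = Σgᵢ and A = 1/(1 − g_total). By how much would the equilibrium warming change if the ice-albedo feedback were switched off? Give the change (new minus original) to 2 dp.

-17.79 °C

Original: g = 0.7924, ΔT = 8.67/(1−0.7924) = 41.7630 °C.
Without ice-albedo: g' = 0.6384, ΔT' = 8.67/(1−0.6384) = 23.9768 °C.
Change = 23.9768 − 41.7630 = -17.79 °C.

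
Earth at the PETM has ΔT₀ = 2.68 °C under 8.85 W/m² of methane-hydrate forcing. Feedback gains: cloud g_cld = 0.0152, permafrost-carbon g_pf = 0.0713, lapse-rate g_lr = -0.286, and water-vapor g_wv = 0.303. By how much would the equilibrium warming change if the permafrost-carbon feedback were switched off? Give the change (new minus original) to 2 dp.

Original: g = 0.1035, ΔT = 2.68/(1−0.1035) = 2.9894 °C.
Without permafrost-carbon: g' = 0.0322, ΔT' = 2.68/(1−0.0322) = 2.7692 °C.
Change = 2.7692 − 2.9894 = -0.22 °C.

-0.22 °C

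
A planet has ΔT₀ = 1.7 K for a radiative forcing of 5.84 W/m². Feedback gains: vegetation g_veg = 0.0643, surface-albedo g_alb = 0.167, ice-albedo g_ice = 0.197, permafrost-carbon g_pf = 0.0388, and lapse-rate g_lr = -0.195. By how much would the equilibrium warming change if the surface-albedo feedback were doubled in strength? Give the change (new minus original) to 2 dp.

0.70 K

Original: g = 0.2721, ΔT = 1.7/(1−0.2721) = 2.3355 K.
With doubled surface-albedo: g' = 0.4391, ΔT' = 1.7/(1−0.4391) = 3.0308 K.
Change = 3.0308 − 2.3355 = 0.70 K.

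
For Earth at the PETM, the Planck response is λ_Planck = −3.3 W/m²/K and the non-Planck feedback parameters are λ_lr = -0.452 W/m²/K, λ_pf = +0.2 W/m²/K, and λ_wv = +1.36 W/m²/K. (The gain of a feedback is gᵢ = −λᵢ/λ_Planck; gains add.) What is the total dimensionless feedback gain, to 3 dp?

Convert to gains: g_lr = -0.452/3.3 = -0.137; g_pf = 0.2/3.3 = 0.06061; g_wv = 1.36/3.3 = 0.4121.
Total gain g = 0.33571.

0.336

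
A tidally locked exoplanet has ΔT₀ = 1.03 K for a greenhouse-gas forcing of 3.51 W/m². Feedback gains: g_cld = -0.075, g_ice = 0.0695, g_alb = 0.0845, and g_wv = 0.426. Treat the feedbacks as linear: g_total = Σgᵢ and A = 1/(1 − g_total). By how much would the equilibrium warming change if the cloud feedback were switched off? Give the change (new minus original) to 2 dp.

0.37 K

Original: g = 0.505, ΔT = 1.03/(1−0.505) = 2.0808 K.
Without cloud: g' = 0.58, ΔT' = 1.03/(1−0.58) = 2.4524 K.
Change = 2.4524 − 2.0808 = 0.37 K.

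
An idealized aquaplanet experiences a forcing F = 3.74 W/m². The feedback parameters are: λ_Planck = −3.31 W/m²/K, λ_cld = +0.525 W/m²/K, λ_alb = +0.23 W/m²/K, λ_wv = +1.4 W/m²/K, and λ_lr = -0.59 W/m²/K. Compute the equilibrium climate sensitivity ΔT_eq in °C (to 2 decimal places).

2.14 °C

Net feedback parameter λ = (−3.31) + (+0.525) + (+0.23) + (+1.4) + (-0.59) = -1.745 W/m²/K.
ΔT = −F/λ = −3.74/(-1.745) = 2.14 °C.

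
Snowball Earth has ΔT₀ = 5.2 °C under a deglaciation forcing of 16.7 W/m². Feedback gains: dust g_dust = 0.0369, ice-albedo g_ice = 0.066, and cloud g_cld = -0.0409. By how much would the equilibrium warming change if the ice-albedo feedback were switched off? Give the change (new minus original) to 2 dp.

-0.36 °C

Original: g = 0.062, ΔT = 5.2/(1−0.062) = 5.5437 °C.
Without ice-albedo: g' = -0.004, ΔT' = 5.2/(1+0.004) = 5.1793 °C.
Change = 5.1793 − 5.5437 = -0.36 °C.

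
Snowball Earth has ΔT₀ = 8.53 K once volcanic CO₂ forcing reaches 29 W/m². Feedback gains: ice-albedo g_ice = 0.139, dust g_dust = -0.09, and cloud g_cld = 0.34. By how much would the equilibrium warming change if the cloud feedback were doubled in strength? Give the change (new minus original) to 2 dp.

Original: g = 0.389, ΔT = 8.53/(1−0.389) = 13.9607 K.
With doubled cloud: g' = 0.729, ΔT' = 8.53/(1−0.729) = 31.4760 K.
Change = 31.4760 − 13.9607 = 17.52 K.

17.52 K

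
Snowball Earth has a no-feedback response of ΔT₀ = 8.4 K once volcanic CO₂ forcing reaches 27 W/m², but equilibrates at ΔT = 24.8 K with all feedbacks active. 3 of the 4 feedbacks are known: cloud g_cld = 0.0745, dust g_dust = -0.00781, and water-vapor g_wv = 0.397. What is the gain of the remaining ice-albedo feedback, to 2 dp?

Amplification A = ΔT/ΔT₀ = 24.8/8.4 = 2.952.
Total gain g = 1 − 1/A = 1 − 1/2.952 = 0.6612.
Known gains sum to 0.0745 − 0.00781 + 0.397 = 0.46369.
g_ice = 0.6612 − 0.46369 = 0.20.

0.20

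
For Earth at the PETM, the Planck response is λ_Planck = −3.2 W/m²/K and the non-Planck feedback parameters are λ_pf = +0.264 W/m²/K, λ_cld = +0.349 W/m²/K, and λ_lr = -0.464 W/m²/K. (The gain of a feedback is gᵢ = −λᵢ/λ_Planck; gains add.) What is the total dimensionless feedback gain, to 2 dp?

0.05

Convert to gains: g_pf = 0.264/3.2 = 0.0825; g_cld = 0.349/3.2 = 0.1091; g_lr = -0.464/3.2 = -0.145.
Total gain g = 0.0466.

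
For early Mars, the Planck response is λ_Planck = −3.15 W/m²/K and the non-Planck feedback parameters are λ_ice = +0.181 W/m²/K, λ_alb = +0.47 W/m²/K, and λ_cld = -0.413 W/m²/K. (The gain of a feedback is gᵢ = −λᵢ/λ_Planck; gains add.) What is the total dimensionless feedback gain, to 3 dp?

0.076

Convert to gains: g_ice = 0.181/3.15 = 0.05746; g_alb = 0.47/3.15 = 0.1492; g_cld = -0.413/3.15 = -0.1311.
Total gain g = 0.07556.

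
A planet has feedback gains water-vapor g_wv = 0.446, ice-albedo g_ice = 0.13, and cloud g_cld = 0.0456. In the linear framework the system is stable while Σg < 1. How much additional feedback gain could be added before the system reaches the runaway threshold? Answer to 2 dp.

0.38

Current total gain = 0.446 + 0.13 + 0.0456 = 0.6216.
Margin to runaway = 1 − 0.6216 = 0.38.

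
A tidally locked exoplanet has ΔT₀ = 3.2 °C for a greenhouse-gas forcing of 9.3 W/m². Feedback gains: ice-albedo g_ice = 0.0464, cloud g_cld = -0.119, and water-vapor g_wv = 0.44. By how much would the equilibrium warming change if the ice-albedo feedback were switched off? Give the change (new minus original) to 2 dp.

-0.35 °C

Original: g = 0.3674, ΔT = 3.2/(1−0.3674) = 5.0585 °C.
Without ice-albedo: g' = 0.321, ΔT' = 3.2/(1−0.321) = 4.7128 °C.
Change = 4.7128 − 5.0585 = -0.35 °C.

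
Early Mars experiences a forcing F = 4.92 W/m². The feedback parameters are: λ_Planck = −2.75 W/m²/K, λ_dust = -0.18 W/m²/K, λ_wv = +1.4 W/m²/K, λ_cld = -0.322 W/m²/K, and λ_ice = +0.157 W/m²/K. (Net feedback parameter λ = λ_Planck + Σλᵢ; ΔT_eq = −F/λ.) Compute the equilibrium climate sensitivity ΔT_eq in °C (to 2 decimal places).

Net feedback parameter λ = (−2.75) + (-0.18) + (+1.4) + (-0.322) + (+0.157) = -1.695 W/m²/K.
ΔT = −F/λ = −4.92/(-1.695) = 2.90 °C.

2.90 °C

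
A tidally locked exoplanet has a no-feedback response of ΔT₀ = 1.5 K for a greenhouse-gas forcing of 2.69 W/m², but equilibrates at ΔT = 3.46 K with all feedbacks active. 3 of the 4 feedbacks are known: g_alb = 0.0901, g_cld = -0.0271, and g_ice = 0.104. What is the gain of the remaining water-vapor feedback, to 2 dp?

0.40

Amplification A = ΔT/ΔT₀ = 3.46/1.5 = 2.307.
Total gain g = 1 − 1/A = 1 − 1/2.307 = 0.5665.
Known gains sum to 0.0901 − 0.0271 + 0.104 = 0.167.
g_wv = 0.5665 − 0.167 = 0.40.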